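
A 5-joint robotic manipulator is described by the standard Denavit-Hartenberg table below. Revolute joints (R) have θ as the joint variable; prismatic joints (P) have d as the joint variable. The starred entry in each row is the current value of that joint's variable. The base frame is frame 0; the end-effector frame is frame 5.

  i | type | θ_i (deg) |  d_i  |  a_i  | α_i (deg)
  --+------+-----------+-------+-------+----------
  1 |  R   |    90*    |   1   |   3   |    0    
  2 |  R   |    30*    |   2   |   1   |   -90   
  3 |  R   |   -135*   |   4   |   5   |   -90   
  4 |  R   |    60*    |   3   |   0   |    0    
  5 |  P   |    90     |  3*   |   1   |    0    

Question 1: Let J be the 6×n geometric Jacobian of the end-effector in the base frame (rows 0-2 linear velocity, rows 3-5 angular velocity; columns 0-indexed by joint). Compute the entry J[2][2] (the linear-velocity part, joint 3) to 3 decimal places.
-1.319

axis z_2 = (-0.8660,-0.5000,0.0000); lever o_n−o_2 = (-3.6908,-0.6073,7.1658)
cross product → J_v[:, 2] = (-3.5829,6.2058,-1.3195)
J_ω[:, 2] = z_2
entry J[2][2] = -1.3195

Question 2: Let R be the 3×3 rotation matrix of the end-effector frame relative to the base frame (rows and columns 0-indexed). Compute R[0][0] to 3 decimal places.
0.127

End-effector x-axis (col 0 of R) = (0.1268,0.7803,-0.6124)
R[0][0] = 0.1268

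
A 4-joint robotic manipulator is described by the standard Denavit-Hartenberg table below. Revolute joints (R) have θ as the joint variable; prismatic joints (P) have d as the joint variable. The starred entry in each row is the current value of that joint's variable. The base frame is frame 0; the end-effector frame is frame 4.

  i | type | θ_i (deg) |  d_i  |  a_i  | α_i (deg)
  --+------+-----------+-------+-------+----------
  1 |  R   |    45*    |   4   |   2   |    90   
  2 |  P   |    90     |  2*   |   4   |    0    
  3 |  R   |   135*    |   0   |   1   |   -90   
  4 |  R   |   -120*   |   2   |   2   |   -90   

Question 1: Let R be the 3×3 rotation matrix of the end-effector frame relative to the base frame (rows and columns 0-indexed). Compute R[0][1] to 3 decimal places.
End-effector y-axis (col 1 of R) = (-0.5000,-0.5000,0.7071)
R[0][1] = -0.5000

-0.500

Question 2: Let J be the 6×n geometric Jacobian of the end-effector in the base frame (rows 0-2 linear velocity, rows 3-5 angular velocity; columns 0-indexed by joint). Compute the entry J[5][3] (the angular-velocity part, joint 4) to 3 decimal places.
-0.707

axis z_3 = (0.5000,0.5000,-0.7071); lever o_n−o_3 = (2.7247,0.2753,-0.7071)
cross product → J_v[:, 3] = (-0.1589,-1.5731,-1.2247)
J_ω[:, 3] = z_3
entry J[5][3] = -0.7071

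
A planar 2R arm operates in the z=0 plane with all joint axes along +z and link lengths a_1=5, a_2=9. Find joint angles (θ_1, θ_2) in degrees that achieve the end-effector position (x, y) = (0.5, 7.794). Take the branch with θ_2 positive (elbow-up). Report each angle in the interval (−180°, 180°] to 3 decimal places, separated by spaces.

cos θ_2 = (60.9964−5²−9²)/(2·5·9) = -0.5000; θ_2 = 120.0026° (elbow-up)
β = atan2(7.7940,0.5000) = 86.3294°; ψ = atan2(7.7940,0.4996) = 86.3320°
θ_1 = β − ψ = -0.0026°

-0.003 120.003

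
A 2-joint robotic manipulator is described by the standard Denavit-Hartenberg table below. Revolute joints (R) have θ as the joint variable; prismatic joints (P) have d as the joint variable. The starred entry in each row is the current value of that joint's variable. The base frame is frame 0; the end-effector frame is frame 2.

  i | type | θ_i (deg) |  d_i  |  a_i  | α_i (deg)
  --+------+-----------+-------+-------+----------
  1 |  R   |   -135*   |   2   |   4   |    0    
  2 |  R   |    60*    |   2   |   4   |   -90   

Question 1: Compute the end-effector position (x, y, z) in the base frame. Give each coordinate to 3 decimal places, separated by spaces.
-1.793 -6.692 4.000

after link 1: o_1 = (-2.8284, -2.8284, 2.0000)
after link 2: o_2 = (-1.7932, -6.6921, 4.0000)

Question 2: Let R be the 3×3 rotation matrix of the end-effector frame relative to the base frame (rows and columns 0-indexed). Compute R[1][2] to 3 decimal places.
0.259

End-effector z-axis (col 2 of R) = (0.9659,0.2588,0.0000)
R[1][2] = 0.2588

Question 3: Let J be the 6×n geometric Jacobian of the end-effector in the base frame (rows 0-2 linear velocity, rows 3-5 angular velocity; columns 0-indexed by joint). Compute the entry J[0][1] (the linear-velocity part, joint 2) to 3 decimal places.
3.864

axis z_1 = (0.0000,0.0000,1.0000); lever o_n−o_1 = (1.0353,-3.8637,2.0000)
cross product → J_v[:, 1] = (3.8637,1.0353,-0.0000)
J_ω[:, 1] = z_1
entry J[0][1] = 3.8637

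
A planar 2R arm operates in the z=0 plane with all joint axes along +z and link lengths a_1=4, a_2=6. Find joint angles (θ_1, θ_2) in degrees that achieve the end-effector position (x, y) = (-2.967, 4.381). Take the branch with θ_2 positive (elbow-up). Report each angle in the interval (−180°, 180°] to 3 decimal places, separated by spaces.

cos θ_2 = (27.9963−4²−6²)/(2·4·6) = -0.5001; θ_2 = 120.0052° (elbow-up)
β = atan2(4.3810,-2.9670) = 124.1075°; ψ = atan2(5.1959,0.9995) = 79.1110°
θ_1 = β − ψ = 44.9965°

44.996 120.005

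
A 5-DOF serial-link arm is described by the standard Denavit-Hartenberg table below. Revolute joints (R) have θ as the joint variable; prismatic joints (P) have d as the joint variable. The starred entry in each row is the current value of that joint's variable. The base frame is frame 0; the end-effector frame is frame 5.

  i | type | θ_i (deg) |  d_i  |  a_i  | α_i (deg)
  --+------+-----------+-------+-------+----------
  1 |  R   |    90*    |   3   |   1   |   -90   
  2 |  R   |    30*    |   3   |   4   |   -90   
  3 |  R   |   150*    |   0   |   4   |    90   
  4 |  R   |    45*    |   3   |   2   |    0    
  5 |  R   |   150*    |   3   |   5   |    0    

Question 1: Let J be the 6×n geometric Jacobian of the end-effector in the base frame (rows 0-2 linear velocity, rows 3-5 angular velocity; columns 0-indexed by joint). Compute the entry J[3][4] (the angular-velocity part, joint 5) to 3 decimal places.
axis z_4 = (0.8660,0.4330,-0.2500); lever o_n−o_4 = (0.1833,5.5683,-1.7206)
cross product → J_v[:, 4] = (0.6470,1.4442,4.7429)
J_ω[:, 4] = z_4
entry J[3][4] = 0.8660

0.866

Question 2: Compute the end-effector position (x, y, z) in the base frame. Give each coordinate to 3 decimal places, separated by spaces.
2.488 6.564 -0.351

after link 1: o_1 = (0.0000, 1.0000, 3.0000)
after link 2: o_2 = (-3.0000, 4.4641, 1.0000)
after link 3: o_3 = (-1.0000, 1.4641, 2.7321)
after link 4: o_4 = (2.3052, 0.9954, 1.3697)
after link 5: o_5 = (2.4884, 6.5637, -0.3509)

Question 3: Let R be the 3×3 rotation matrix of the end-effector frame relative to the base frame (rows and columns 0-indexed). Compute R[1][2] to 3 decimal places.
0.433

End-effector z-axis (col 2 of R) = (0.8660,0.4330,-0.2500)
R[1][2] = 0.4330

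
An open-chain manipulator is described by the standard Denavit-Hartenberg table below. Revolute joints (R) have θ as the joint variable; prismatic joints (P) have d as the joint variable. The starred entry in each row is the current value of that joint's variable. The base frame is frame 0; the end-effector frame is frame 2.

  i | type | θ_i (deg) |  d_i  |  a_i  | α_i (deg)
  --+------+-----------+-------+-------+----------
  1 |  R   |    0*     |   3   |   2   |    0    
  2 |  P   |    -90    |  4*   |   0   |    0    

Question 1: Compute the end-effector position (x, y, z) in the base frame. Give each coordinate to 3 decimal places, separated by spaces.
2.000 0.000 7.000

after link 1: o_1 = (2.0000, 0.0000, 3.0000)
after link 2: o_2 = (2.0000, 0.0000, 7.0000)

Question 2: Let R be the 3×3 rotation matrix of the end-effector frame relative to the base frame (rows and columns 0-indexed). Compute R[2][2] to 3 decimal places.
End-effector z-axis (col 2 of R) = (0.0000,0.0000,1.0000)
R[2][2] = 1.0000

1.000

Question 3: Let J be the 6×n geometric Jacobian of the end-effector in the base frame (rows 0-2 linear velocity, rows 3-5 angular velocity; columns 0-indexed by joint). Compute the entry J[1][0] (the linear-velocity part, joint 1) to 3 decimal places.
2.000

axis z_0 = ẑ; lever o_n−o_0 = (2.0000,0.0000,7.0000)
cross product → J_v[:, 0] = (0.0000,2.0000,0.0000)
J_ω[:, 0] = z_0
entry J[1][0] = 2.0000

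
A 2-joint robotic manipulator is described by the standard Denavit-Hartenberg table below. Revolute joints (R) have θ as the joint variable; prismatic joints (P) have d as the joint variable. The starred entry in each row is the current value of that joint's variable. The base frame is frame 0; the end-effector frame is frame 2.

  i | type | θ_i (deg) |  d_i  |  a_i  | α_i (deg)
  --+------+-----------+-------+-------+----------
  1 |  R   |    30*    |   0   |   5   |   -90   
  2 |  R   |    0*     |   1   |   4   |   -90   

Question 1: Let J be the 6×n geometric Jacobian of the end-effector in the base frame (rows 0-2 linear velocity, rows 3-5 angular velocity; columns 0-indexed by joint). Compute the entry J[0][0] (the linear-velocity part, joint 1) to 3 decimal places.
axis z_0 = ẑ; lever o_n−o_0 = (7.2942,5.3660,0.0000)
cross product → J_v[:, 0] = (-5.3660,7.2942,0.0000)
J_ω[:, 0] = z_0
entry J[0][0] = -5.3660

-5.366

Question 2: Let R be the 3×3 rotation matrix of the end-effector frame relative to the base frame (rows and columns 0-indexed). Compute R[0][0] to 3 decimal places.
End-effector x-axis (col 0 of R) = (0.8660,0.5000,0.0000)
R[0][0] = 0.8660

0.866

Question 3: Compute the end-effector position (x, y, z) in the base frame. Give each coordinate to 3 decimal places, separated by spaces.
after link 1: o_1 = (4.3301, 2.5000, 0.0000)
after link 2: o_2 = (7.2942, 5.3660, 0.0000)

7.294 5.366 0.000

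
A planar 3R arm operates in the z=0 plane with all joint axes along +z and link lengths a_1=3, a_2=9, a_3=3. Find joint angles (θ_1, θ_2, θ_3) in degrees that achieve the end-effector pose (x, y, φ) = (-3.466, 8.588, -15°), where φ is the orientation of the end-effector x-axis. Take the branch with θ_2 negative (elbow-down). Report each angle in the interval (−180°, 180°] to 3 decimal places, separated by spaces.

wrist centre = target − a_3·(cos φ, sin φ) = (-6.3638, 9.3645)
cos θ_2 = (128.1907−3²−9²)/(2·3·9) = 0.7072; θ_2 = -44.9896° (elbow-down)
β = atan2(9.3645,-6.3638) = 124.1987°; ψ = atan2(-6.3628,9.3651) = -34.1928°
θ_1 = β − ψ = 158.3915°
θ_3 = φ − θ_1 − θ_2 = -128.4019° (wrapped to (-180°,180°])

158.392 -44.990 -128.402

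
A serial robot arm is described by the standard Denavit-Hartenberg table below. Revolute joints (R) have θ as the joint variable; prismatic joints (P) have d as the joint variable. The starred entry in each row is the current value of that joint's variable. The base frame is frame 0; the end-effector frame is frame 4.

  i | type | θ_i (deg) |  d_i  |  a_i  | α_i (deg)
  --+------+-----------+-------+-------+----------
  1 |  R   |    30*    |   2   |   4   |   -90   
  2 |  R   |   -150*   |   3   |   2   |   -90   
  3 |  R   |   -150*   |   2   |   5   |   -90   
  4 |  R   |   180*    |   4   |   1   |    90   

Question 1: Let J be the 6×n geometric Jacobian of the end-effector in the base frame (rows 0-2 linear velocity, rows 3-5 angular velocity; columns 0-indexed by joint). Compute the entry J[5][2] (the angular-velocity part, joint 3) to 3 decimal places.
0.866

axis z_2 = (0.4330,0.2500,0.8660); lever o_n−o_2 = (-0.7679,5.8660,1.0000)
cross product → J_v[:, 2] = (-4.8301,-1.0981,2.7321)
J_ω[:, 2] = z_2
entry J[5][2] = 0.8660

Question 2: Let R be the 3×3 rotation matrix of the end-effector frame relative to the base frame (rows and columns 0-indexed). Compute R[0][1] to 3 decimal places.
-0.808

End-effector y-axis (col 1 of R) = (-0.8080,0.5335,0.2500)
R[0][1] = -0.8080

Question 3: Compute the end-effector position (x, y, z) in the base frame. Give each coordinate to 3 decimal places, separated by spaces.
-0.304 9.598 4.000

after link 1: o_1 = (3.4641, 2.0000, 2.0000)
after link 2: o_2 = (0.4641, 3.7321, 3.0000)
after link 3: o_3 = (3.3277, 8.2721, 2.5670)
after link 4: o_4 = (-0.3038, 9.5981, 4.0000)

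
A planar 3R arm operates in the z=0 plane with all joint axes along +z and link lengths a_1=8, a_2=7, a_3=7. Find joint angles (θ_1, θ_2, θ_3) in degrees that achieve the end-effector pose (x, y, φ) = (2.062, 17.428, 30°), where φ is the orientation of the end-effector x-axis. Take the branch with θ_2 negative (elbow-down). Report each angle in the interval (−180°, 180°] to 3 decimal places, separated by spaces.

120.003 -30.004 -59.999

wrist centre = target − a_3·(cos φ, sin φ) = (-4.0002, 13.9280)
cos θ_2 = (209.9906−8²−7²)/(2·8·7) = 0.8660; θ_2 = -30.0043° (elbow-down)
β = atan2(13.9280,-4.0002) = 106.0243°; ψ = atan2(-3.5005,14.0619) = -13.9786°
θ_1 = β − ψ = 120.0029°
θ_3 = φ − θ_1 − θ_2 = -59.9986° (wrapped to (-180°,180°])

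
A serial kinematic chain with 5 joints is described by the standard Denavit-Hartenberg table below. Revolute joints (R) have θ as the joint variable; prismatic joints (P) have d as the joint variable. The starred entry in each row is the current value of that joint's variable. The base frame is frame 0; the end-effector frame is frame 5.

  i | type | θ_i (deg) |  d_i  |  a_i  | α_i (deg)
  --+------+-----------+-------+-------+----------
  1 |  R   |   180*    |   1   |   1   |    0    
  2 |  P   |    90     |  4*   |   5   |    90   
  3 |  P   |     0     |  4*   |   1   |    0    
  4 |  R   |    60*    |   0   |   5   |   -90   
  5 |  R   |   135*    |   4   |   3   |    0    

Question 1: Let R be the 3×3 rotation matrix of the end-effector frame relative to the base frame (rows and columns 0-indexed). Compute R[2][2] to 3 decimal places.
0.500

End-effector z-axis (col 2 of R) = (0.0000,0.8660,0.5000)
R[2][2] = 0.5000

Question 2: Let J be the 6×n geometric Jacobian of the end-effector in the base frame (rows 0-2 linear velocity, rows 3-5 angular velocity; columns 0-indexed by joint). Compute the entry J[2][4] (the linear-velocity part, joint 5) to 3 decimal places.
-1.837

axis z_4 = (0.0000,0.8660,0.5000); lever o_n−o_4 = (2.1213,4.5248,0.1629)
cross product → J_v[:, 4] = (-2.1213,1.0607,-1.8371)
J_ω[:, 4] = z_4
entry J[2][4] = -1.8371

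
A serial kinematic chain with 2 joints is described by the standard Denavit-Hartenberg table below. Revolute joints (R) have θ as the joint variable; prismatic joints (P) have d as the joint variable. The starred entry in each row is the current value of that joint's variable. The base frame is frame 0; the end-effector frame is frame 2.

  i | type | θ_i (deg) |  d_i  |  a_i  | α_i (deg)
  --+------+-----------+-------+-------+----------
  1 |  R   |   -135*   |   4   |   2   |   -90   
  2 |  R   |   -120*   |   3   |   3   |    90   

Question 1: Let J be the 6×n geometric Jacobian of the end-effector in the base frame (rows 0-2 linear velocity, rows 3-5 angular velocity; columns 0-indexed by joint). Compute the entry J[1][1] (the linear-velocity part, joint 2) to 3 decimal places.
-1.837

axis z_1 = (0.7071,-0.7071,0.0000); lever o_n−o_1 = (3.1820,-1.0607,2.5981)
cross product → J_v[:, 1] = (-1.8371,-1.8371,1.5000)
J_ω[:, 1] = z_1
entry J[1][1] = -1.8371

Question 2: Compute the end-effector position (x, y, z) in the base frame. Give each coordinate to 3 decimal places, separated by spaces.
after link 1: o_1 = (-1.4142, -1.4142, 4.0000)
after link 2: o_2 = (1.7678, -2.4749, 6.5981)

1.768 -2.475 6.598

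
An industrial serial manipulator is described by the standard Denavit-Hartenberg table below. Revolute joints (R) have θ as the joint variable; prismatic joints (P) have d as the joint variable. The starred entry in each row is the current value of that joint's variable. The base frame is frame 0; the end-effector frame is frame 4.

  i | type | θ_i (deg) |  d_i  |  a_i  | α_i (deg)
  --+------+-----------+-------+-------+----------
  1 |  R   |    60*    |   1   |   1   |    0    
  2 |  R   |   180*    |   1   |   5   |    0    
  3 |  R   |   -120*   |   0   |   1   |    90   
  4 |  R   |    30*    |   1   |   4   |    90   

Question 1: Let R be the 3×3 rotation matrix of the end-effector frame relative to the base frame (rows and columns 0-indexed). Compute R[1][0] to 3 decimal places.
End-effector x-axis (col 0 of R) = (-0.4330,0.7500,0.5000)
R[1][0] = 0.7500

0.750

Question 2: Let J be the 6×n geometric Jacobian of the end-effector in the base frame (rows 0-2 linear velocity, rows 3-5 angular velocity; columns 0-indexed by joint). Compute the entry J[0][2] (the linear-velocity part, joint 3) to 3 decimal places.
axis z_2 = (0.0000,0.0000,1.0000); lever o_n−o_2 = (-1.3660,4.3660,2.0000)
cross product → J_v[:, 2] = (-4.3660,-1.3660,0.0000)
J_ω[:, 2] = z_2
entry J[0][2] = -4.3660

-4.366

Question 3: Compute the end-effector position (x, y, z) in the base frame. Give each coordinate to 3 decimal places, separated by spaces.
after link 1: o_1 = (0.5000, 0.8660, 1.0000)
after link 2: o_2 = (-2.0000, -3.4641, 2.0000)
after link 3: o_3 = (-2.5000, -2.5981, 2.0000)
after link 4: o_4 = (-3.3660, 0.9019, 4.0000)

-3.366 0.902 4.000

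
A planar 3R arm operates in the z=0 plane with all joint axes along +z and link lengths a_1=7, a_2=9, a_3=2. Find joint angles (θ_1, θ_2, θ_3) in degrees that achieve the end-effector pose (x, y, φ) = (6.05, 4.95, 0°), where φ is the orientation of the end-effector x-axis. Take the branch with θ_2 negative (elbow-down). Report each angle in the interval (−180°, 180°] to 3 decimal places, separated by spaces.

wrist centre = target − a_3·(cos φ, sin φ) = (4.0500, 4.9500)
cos θ_2 = (40.9050−7²−9²)/(2·7·9) = -0.7071; θ_2 = -134.9997° (elbow-down)
β = atan2(4.9500,4.0500) = 50.7106°; ψ = atan2(-6.3640,0.6361) = -84.2923°
θ_1 = β − ψ = 135.0029°
θ_3 = φ − θ_1 − θ_2 = -0.0032° (wrapped to (-180°,180°])

135.003 -135.000 -0.003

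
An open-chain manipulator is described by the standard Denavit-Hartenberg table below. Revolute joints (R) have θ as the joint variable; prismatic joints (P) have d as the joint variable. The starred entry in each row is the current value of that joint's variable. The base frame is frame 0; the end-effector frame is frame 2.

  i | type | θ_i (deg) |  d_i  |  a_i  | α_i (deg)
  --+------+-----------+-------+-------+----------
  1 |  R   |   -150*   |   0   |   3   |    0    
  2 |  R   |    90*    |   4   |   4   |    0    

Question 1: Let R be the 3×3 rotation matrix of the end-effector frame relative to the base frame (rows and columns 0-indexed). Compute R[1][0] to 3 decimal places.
-0.866

End-effector x-axis (col 0 of R) = (0.5000,-0.8660,0.0000)
R[1][0] = -0.8660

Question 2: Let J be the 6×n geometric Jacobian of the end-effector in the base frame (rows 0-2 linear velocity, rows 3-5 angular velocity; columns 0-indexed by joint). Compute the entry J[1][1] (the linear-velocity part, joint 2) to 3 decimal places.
axis z_1 = (0.0000,0.0000,1.0000); lever o_n−o_1 = (2.0000,-3.4641,4.0000)
cross product → J_v[:, 1] = (3.4641,2.0000,-0.0000)
J_ω[:, 1] = z_1
entry J[1][1] = 2.0000

2.000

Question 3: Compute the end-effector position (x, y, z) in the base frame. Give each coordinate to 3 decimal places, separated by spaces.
-0.598 -4.964 4.000

after link 1: o_1 = (-2.5981, -1.5000, 0.0000)
after link 2: o_2 = (-0.5981, -4.9641, 4.0000)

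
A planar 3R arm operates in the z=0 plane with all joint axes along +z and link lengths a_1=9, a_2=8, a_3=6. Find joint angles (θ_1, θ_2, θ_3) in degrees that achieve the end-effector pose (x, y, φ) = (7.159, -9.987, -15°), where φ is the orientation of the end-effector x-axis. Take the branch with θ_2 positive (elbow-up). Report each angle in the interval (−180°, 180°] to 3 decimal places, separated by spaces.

-135.001 120.003 -0.002

wrist centre = target − a_3·(cos φ, sin φ) = (1.3634, -8.4341)
cos θ_2 = (72.9928−9²−8²)/(2·9·8) = -0.5001; θ_2 = 120.0033° (elbow-up)
β = atan2(-8.4341,1.3634) = -80.8171°; ψ = atan2(6.9280,4.9996) = 54.1837°
θ_1 = β − ψ = -135.0008°
θ_3 = φ − θ_1 − θ_2 = -0.0025° (wrapped to (-180°,180°])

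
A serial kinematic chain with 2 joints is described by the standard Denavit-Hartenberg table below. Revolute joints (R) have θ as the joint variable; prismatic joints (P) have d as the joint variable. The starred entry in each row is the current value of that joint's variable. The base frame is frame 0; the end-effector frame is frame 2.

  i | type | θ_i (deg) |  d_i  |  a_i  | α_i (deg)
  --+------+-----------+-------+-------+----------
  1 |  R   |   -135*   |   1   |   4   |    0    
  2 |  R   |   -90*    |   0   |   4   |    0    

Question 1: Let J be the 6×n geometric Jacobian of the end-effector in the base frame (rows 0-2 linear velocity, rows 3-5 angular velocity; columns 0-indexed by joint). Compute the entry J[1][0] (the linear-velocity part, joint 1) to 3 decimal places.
-5.657

axis z_0 = ẑ; lever o_n−o_0 = (-5.6569,-0.0000,1.0000)
cross product → J_v[:, 0] = (0.0000,-5.6569,0.0000)
J_ω[:, 0] = z_0
entry J[1][0] = -5.6569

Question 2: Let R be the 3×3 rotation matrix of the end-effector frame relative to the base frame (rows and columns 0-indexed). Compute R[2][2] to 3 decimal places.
End-effector z-axis (col 2 of R) = (0.0000,0.0000,1.0000)
R[2][2] = 1.0000

1.000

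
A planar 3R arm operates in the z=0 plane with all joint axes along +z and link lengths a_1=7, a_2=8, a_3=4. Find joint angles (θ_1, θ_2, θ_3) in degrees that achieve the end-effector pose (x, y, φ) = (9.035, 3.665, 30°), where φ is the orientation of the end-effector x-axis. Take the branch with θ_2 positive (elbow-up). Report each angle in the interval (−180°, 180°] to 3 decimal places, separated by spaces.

wrist centre = target − a_3·(cos φ, sin φ) = (5.5709, 1.6650)
cos θ_2 = (33.8071−7²−8²)/(2·7·8) = -0.7071; θ_2 = 134.9978° (elbow-up)
β = atan2(1.6650,5.5709) = 16.6401°; ψ = atan2(5.6571,1.3434) = 76.6416°
θ_1 = β − ψ = -60.0015°
θ_3 = φ − θ_1 − θ_2 = -44.9962° (wrapped to (-180°,180°])

-60.002 134.998 -44.996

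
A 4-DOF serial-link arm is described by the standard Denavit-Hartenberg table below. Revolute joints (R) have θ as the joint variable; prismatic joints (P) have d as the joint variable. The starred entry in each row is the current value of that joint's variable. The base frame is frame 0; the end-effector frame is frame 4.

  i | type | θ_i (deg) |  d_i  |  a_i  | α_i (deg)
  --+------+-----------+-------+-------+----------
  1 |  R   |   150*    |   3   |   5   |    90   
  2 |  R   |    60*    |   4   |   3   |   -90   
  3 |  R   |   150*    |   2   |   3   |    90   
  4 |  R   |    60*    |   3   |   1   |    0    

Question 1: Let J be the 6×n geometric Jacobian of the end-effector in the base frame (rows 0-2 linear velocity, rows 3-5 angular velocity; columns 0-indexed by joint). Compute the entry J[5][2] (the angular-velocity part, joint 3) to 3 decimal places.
0.500

axis z_2 = (0.7500,-0.4330,0.5000); lever o_n−o_2 = (0.6385,-5.3893,0.1071)
cross product → J_v[:, 2] = (2.6483,0.2389,-3.7655)
J_ω[:, 2] = z_2
entry J[5][2] = 0.5000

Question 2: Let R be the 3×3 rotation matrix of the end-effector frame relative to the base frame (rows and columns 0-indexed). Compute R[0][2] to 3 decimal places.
End-effector z-axis (col 2 of R) = (-0.6495,-0.6250,0.4330)
R[0][2] = -0.6495

-0.650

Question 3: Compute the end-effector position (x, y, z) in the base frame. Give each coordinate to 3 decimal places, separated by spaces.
-2.991 1.325 5.705

after link 1: o_1 = (-4.3301, 2.5000, 3.0000)
after link 2: o_2 = (-3.6292, 6.7141, 5.5981)
after link 3: o_3 = (-1.7542, 3.8995, 4.3481)
after link 4: o_4 = (-2.9907, 1.3248, 5.7051)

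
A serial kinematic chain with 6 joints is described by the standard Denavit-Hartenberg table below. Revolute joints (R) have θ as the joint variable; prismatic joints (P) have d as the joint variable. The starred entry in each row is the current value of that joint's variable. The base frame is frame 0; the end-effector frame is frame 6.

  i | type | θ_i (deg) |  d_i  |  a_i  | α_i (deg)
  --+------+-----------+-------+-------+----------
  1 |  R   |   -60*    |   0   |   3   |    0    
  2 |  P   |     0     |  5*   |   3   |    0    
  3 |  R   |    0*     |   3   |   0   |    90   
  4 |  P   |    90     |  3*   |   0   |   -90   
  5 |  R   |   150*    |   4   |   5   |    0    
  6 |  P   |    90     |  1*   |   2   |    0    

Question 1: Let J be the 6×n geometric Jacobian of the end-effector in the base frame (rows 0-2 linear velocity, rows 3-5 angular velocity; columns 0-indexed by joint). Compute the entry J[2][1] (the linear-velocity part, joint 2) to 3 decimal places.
1.000

prismatic axis z_1 = (0.0000,0.0000,1.0000)
J_v[:, 1] = z_1; J_ω[:, 1] = (0,0,0)
entry J[2][1] = 1.0000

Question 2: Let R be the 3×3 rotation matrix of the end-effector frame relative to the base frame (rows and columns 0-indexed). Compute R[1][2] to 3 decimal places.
0.866

End-effector z-axis (col 2 of R) = (-0.5000,0.8660,0.0000)
R[1][2] = 0.8660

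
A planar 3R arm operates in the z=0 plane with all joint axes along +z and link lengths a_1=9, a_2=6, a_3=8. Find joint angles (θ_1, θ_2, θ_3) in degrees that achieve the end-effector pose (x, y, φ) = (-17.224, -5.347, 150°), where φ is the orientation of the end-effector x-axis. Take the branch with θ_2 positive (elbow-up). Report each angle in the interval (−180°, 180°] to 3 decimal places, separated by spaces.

wrist centre = target − a_3·(cos φ, sin φ) = (-10.2958, -9.3470)
cos θ_2 = (193.3698−9²−6²)/(2·9·6) = 0.7071; θ_2 = 44.9983° (elbow-up)
β = atan2(-9.3470,-10.2958) = -137.7654°; ψ = atan2(4.2425,13.2428) = 17.7636°
θ_1 = β − ψ = -155.5290°
θ_3 = φ − θ_1 − θ_2 = -99.4693° (wrapped to (-180°,180°])

-155.529 44.998 -99.469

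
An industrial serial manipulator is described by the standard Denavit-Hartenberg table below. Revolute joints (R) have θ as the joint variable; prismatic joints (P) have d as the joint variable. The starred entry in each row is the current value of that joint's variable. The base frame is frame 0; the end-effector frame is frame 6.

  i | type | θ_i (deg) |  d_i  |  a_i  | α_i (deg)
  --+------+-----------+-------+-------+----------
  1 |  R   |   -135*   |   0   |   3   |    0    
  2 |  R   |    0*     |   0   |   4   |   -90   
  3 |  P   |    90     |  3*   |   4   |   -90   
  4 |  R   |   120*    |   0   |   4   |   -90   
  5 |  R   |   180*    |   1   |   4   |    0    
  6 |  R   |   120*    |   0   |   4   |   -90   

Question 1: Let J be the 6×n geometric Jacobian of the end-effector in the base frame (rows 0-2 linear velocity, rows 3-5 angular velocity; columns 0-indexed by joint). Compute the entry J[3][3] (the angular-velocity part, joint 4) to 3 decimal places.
axis z_3 = (0.7071,0.7071,-0.0000); lever o_n−o_3 = (1.5783,3.3207,1.8660)
cross product → J_v[:, 3] = (1.3195,-1.3195,1.2321)
J_ω[:, 3] = z_3
entry J[3][3] = 0.7071

0.707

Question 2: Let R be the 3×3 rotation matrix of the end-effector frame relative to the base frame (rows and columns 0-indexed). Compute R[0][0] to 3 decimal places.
0.306

End-effector x-axis (col 0 of R) = (0.3062,0.9186,0.2500)
R[0][0] = 0.3062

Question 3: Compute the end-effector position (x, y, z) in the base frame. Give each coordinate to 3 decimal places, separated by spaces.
-1.250 -3.750 -2.134

after link 1: o_1 = (-2.1213, -2.1213, 0.0000)
after link 2: o_2 = (-4.9497, -4.9497, 0.0000)
after link 3: o_3 = (-2.8284, -7.0711, -4.0000)
after link 4: o_4 = (-5.2779, -4.6216, -2.0000)
after link 5: o_5 = (-2.4749, -7.4246, -3.1340)
after link 6: o_6 = (-1.2501, -3.7504, -2.1340)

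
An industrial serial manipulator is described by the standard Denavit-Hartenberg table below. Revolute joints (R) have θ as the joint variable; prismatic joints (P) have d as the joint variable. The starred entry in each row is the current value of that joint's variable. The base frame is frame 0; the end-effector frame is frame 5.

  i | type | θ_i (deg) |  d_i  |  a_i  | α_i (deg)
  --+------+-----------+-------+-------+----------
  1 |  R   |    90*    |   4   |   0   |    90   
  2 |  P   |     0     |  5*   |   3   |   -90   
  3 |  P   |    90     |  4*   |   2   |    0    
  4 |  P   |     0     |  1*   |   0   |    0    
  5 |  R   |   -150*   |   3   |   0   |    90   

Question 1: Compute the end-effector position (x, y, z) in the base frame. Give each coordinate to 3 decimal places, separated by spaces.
3.000 3.000 12.000

after link 1: o_1 = (0.0000, 0.0000, 4.0000)
after link 2: o_2 = (5.0000, 3.0000, 4.0000)
after link 3: o_3 = (3.0000, 3.0000, 8.0000)
after link 4: o_4 = (3.0000, 3.0000, 9.0000)
after link 5: o_5 = (3.0000, 3.0000, 12.0000)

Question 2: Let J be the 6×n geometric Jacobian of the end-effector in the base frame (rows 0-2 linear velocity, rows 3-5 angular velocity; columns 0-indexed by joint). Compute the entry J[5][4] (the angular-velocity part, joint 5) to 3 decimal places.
1.000

axis z_4 = (0.0000,0.0000,1.0000); lever o_n−o_4 = (0.0000,0.0000,3.0000)
cross product → J_v[:, 4] = (0.0000,0.0000,0.0000)
J_ω[:, 4] = z_4
entry J[5][4] = 1.0000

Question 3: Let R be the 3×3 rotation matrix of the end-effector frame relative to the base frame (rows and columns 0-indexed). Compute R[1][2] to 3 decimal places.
-0.866

End-effector z-axis (col 2 of R) = (0.5000,-0.8660,0.0000)
R[1][2] = -0.8660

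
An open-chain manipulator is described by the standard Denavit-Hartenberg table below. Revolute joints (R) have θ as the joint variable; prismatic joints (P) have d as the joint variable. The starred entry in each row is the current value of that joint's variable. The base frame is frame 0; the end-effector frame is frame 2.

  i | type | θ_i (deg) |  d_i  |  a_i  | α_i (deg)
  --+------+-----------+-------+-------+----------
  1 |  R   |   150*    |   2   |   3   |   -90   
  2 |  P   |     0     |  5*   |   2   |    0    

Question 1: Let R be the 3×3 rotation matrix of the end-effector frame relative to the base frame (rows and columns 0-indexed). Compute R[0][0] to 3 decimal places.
-0.866

End-effector x-axis (col 0 of R) = (-0.8660,0.5000,0.0000)
R[0][0] = -0.8660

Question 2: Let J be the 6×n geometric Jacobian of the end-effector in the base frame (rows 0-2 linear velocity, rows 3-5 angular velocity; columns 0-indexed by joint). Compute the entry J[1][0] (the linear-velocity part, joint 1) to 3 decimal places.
-6.830

axis z_0 = ẑ; lever o_n−o_0 = (-6.8301,-1.8301,2.0000)
cross product → J_v[:, 0] = (1.8301,-6.8301,0.0000)
J_ω[:, 0] = z_0
entry J[1][0] = -6.8301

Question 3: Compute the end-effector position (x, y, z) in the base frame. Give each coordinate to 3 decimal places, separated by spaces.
after link 1: o_1 = (-2.5981, 1.5000, 2.0000)
after link 2: o_2 = (-6.8301, -1.8301, 2.0000)

-6.830 -1.830 2.000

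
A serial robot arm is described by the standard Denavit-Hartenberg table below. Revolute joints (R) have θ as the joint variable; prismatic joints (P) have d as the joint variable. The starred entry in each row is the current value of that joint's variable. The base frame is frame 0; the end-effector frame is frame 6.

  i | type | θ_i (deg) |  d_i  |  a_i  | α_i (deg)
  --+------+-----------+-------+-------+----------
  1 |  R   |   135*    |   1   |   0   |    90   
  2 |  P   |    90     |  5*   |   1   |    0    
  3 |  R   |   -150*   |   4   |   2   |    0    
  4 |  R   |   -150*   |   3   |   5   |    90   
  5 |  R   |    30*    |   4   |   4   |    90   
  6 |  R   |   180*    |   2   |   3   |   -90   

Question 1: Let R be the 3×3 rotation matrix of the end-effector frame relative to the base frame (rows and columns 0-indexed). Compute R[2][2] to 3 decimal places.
-0.866

End-effector z-axis (col 2 of R) = (0.3536,-0.3536,-0.8660)
R[2][2] = -0.8660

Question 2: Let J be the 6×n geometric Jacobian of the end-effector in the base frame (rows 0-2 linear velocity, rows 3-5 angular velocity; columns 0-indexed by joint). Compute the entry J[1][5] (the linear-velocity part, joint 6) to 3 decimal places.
-1.061

axis z_5 = (-0.3062,-0.9186,0.2500); lever o_n−o_5 = (-3.2640,-1.3068,-0.7990)
cross product → J_v[:, 5] = (1.0607,-1.0607,-2.5981)
J_ω[:, 5] = z_5
entry J[1][5] = -1.0607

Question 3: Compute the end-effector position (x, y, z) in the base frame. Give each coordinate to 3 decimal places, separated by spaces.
9.697 5.531 7.165

after link 1: o_1 = (0.0000, 0.0000, 1.0000)
after link 2: o_2 = (3.5355, 3.5355, 2.0000)
after link 3: o_3 = (5.6569, 7.0711, 0.2679)
after link 4: o_4 = (10.8400, 6.1305, 2.7679)
after link 5: o_5 = (12.9614, 6.8376, 7.9641)
after link 6: o_6 = (9.6973, 5.5308, 7.1651)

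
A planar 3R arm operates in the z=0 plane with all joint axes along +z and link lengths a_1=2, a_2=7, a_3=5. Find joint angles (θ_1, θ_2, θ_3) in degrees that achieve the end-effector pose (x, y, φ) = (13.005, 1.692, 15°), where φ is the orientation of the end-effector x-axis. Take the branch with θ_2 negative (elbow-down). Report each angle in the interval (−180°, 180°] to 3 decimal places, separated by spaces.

50.580 -60.012 24.432

wrist centre = target − a_3·(cos φ, sin φ) = (8.1754, 0.3979)
cos θ_2 = (66.9950−2²−7²)/(2·2·7) = 0.4998; θ_2 = -60.0118° (elbow-down)
β = atan2(0.3979,8.1754) = 2.7865°; ψ = atan2(-6.0629,5.4988) = -47.7935°
θ_1 = β − ψ = 50.5799°
θ_3 = φ − θ_1 − θ_2 = 24.4318° (wrapped to (-180°,180°])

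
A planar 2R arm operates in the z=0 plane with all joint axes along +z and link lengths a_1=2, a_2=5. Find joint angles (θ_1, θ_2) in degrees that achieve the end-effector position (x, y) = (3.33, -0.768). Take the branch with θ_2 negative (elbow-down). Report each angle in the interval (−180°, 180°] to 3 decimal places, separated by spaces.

120.005 -150.004

cos θ_2 = (11.6787−2²−5²)/(2·2·5) = -0.8661; θ_2 = -150.0044° (elbow-down)
β = atan2(-0.7680,3.3300) = -12.9871°; ψ = atan2(-2.4997,-2.3303) = -132.9919°
θ_1 = β − ψ = 120.0048°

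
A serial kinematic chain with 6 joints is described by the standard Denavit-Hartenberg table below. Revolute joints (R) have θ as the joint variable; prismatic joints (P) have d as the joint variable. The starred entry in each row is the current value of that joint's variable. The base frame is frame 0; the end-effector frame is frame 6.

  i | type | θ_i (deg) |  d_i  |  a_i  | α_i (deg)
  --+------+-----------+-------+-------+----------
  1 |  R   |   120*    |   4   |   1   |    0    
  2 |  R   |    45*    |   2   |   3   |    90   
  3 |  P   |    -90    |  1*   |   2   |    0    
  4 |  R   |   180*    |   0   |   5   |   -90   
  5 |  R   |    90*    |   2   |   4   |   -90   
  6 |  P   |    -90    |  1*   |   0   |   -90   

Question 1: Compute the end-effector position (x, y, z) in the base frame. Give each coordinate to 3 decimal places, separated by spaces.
-2.242 -1.773 8.000

after link 1: o_1 = (-0.5000, 0.8660, 4.0000)
after link 2: o_2 = (-3.3978, 1.6425, 6.0000)
after link 3: o_3 = (-3.1390, 2.6084, 4.0000)
after link 4: o_4 = (-3.1390, 2.6084, 9.0000)
after link 5: o_5 = (-2.2424, -1.7729, 9.0000)
after link 6: o_6 = (-2.2424, -1.7729, 8.0000)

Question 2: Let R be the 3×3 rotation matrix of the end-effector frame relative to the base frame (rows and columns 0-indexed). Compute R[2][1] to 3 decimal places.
End-effector y-axis (col 1 of R) = (-0.0000,-0.0000,1.0000)
R[2][1] = 1.0000

1.000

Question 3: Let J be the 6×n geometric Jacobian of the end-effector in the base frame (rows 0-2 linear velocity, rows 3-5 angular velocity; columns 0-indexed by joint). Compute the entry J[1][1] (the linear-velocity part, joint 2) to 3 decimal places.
axis z_1 = (0.0000,0.0000,1.0000); lever o_n−o_1 = (-1.7424,-2.6390,4.0000)
cross product → J_v[:, 1] = (2.6390,-1.7424,0.0000)
J_ω[:, 1] = z_1
entry J[1][1] = -1.7424

-1.742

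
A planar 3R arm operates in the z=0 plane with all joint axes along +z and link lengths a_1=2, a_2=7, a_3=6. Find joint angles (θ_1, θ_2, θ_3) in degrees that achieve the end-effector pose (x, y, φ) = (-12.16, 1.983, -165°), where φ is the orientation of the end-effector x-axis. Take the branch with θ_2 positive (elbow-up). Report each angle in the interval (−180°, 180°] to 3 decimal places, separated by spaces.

76.907 89.982 28.111

wrist centre = target − a_3·(cos φ, sin φ) = (-6.3644, 3.5359)
cos θ_2 = (53.0089−2²−7²)/(2·2·7) = 0.0003; θ_2 = 89.9819° (elbow-up)
β = atan2(3.5359,-6.3644) = 150.9446°; ψ = atan2(7.0000,2.0022) = 74.0379°
θ_1 = β − ψ = 76.9068°
θ_3 = φ − θ_1 − θ_2 = 28.1113° (wrapped to (-180°,180°])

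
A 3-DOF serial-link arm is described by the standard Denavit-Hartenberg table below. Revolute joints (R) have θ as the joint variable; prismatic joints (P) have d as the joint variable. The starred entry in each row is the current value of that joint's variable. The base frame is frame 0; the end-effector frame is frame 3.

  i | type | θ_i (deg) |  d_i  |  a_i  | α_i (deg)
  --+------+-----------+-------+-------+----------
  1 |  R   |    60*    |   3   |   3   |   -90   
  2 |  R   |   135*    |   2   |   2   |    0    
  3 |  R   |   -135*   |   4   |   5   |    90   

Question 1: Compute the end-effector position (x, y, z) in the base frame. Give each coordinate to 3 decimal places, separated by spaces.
-1.903 8.703 1.586

after link 1: o_1 = (1.5000, 2.5981, 3.0000)
after link 2: o_2 = (-0.9392, 2.3733, 1.5858)
after link 3: o_3 = (-1.9033, 8.7035, 1.5858)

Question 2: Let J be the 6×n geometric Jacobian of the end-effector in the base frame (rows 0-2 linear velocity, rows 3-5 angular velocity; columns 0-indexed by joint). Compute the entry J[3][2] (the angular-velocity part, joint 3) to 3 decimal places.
-0.866

axis z_2 = (-0.8660,0.5000,0.0000); lever o_n−o_2 = (-0.9641,6.3301,0.0000)
cross product → J_v[:, 2] = (-0.0000,0.0000,-5.0000)
J_ω[:, 2] = z_2
entry J[3][2] = -0.8660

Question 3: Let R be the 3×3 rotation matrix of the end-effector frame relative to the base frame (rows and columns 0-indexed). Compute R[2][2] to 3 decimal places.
1.000

End-effector z-axis (col 2 of R) = (0.0000,0.0000,1.0000)
R[2][2] = 1.0000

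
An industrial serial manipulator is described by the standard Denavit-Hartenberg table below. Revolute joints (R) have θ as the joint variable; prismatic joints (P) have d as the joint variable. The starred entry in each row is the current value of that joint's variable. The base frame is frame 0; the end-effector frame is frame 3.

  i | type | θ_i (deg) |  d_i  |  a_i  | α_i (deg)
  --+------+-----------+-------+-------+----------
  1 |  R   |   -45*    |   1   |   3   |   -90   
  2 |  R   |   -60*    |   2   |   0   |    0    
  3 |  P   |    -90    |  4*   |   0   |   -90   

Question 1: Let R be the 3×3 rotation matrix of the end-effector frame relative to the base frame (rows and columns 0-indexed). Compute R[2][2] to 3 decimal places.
0.866

End-effector z-axis (col 2 of R) = (0.3536,-0.3536,0.8660)
R[2][2] = 0.8660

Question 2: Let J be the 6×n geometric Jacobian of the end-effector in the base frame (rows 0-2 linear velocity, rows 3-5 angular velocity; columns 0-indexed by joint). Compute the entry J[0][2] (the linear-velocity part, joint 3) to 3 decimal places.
0.707

prismatic axis z_2 = (0.7071,0.7071,0.0000)
J_v[:, 2] = z_2; J_ω[:, 2] = (0,0,0)
entry J[0][2] = 0.7071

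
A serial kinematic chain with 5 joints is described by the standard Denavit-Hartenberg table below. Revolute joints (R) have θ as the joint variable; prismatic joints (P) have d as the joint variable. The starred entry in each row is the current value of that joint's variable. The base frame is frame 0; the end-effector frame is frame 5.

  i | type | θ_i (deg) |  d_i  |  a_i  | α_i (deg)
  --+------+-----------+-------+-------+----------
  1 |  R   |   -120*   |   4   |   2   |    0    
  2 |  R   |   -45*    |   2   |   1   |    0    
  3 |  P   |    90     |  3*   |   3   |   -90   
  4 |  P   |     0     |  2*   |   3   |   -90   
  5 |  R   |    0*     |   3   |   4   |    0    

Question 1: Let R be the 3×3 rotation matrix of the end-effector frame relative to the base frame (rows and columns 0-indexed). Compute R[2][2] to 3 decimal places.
End-effector z-axis (col 2 of R) = (0.0000,0.0000,-1.0000)
R[2][2] = -1.0000

-1.000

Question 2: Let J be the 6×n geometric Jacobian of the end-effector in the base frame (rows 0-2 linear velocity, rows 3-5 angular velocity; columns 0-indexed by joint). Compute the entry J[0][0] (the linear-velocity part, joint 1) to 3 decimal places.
axis z_0 = ẑ; lever o_n−o_0 = (2.5541,-11.1325,6.0000)
cross product → J_v[:, 0] = (11.1325,2.5541,-0.0000)
J_ω[:, 0] = z_0
entry J[0][0] = 11.1325

11.132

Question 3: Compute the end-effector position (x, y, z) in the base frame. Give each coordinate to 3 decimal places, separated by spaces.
after link 1: o_1 = (-1.0000, -1.7321, 4.0000)
after link 2: o_2 = (-1.9659, -1.9909, 6.0000)
after link 3: o_3 = (-1.1895, -4.8886, 9.0000)
after link 4: o_4 = (1.5188, -7.2688, 9.0000)
after link 5: o_5 = (2.5541, -11.1325, 6.0000)

2.554 -11.132 6.000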